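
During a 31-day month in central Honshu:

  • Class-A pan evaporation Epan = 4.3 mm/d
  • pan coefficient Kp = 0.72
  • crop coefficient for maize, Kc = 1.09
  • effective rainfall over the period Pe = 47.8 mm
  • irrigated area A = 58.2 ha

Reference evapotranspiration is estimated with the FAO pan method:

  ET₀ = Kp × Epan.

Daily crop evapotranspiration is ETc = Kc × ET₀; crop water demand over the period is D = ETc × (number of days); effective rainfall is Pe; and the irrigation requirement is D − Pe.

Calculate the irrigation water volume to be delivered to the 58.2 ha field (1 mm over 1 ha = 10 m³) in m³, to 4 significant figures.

33070 m³

ET₀ = 0.72 × 4.3 = 3.0960 mm/d
ETc = Kc × ET₀ = 1.09 × 3.0960 = 3.3746 mm/d
Crop demand D = ETc × 31 d = 3.3746 × 31 = 104.613 mm
D − Pe = 104.613 − 47.8 = 56.813 mm
Volume = 56.813 mm × 58.2 ha × 10 = 33065.2 m³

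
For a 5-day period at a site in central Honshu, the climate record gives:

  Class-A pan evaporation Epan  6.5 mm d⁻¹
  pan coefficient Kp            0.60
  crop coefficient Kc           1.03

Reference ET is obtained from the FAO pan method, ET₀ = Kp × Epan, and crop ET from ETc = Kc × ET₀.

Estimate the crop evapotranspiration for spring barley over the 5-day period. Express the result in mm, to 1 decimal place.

ET₀ = 0.60 × 6.5 = 3.9000 mm/d
ETc = Kc × ET₀ = 1.03 × 3.9000 = 4.0170 mm/d
Over 5 days: 4.0170 × 5 = 20.085 mm

20.1 mm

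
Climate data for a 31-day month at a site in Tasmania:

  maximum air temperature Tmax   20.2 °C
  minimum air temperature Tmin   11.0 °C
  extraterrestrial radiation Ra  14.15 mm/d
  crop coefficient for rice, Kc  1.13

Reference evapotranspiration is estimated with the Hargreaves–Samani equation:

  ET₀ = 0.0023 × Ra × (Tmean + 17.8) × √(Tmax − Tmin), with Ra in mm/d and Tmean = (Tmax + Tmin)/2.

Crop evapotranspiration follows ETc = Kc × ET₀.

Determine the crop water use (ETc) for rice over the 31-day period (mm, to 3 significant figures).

115 mm

Tmean = (20.2 + 11.0)/2 = 15.60 °C
ET₀ = 0.0023 × 14.15 × (15.60 + 17.8) × √9.2 = 0.0023 × 14.15 × 33.40 × 3.0332 = 3.2971 mm/d
ETc = Kc × ET₀ = 1.13 × 3.2971 = 3.7257 mm/d
Over 31 days: 3.7257 × 31 = 115.497 mm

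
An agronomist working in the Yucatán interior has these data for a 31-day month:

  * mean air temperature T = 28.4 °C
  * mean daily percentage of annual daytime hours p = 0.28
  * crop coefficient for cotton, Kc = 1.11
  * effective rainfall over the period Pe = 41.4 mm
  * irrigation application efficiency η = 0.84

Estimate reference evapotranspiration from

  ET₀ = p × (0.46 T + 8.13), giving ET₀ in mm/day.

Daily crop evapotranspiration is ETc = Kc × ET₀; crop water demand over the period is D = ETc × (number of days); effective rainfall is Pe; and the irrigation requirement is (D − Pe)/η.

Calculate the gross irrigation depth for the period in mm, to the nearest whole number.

194 mm

ET₀ = 0.28 × (0.46 × 28.4 + 8.13) = 0.28 × 21.194 = 5.9343 mm/d
ETc = Kc × ET₀ = 1.11 × 5.9343 = 6.5871 mm/d
Crop demand D = ETc × 31 d = 6.5871 × 31 = 204.200 mm
D − Pe = 204.200 − 41.4 = 162.800 mm
Gross irrigation = 162.800 / 0.84 = 193.810 mm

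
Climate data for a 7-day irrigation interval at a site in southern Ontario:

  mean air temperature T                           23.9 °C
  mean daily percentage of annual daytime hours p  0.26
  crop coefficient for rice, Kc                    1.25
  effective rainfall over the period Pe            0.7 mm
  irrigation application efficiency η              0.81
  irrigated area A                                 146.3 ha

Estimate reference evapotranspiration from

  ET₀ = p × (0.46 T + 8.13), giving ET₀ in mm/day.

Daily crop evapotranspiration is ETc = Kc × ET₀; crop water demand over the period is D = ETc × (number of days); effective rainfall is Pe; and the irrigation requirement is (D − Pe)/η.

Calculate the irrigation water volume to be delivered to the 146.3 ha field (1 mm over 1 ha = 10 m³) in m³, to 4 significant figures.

ET₀ = 0.26 × (0.46 × 23.9 + 8.13) = 0.26 × 19.124 = 4.9722 mm/d
ETc = Kc × ET₀ = 1.25 × 4.9722 = 6.2153 mm/d
Crop demand D = ETc × 7 d = 6.2153 × 7 = 43.507 mm
D − Pe = 43.507 − 0.7 = 42.807 mm
Gross irrigation = 42.807 / 0.81 = 52.848 mm
Volume = 52.848 mm × 146.3 ha × 10 = 77316.6 m³

77320 m³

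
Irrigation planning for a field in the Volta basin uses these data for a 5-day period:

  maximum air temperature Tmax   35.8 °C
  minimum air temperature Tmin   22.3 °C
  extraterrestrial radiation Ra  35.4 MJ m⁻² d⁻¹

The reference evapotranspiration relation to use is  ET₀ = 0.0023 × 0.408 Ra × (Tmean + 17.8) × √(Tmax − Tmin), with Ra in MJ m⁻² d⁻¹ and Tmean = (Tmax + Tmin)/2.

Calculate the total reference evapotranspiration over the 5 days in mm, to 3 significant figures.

28.6 mm

Tmean = (35.8 + 22.3)/2 = 29.05 °C
0.408 Ra = 0.408 × 35.4 = 14.4432 mm/d equivalent
ET₀ = 0.0023 × 14.4432 × (29.05 + 17.8) × √13.5 = 0.0023 × 14.4432 × 46.85 × 3.6742 = 5.7183 mm/d
Over 5 days: 5.7183 × 5 = 28.592 mm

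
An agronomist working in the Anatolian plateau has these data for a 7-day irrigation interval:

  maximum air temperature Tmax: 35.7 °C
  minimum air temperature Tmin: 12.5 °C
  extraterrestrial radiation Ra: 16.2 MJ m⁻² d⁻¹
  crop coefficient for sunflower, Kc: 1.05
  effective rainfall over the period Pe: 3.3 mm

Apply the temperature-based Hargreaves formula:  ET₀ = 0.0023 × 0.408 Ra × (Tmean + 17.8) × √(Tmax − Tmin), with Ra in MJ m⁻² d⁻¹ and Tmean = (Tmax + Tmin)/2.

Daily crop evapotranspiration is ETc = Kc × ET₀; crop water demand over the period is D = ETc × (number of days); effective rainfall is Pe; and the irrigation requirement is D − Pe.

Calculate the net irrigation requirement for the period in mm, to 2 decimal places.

Tmean = (35.7 + 12.5)/2 = 24.10 °C
0.408 Ra = 0.408 × 16.2 = 6.6096 mm/d equivalent
ET₀ = 0.0023 × 6.6096 × (24.10 + 17.8) × √23.2 = 0.0023 × 6.6096 × 41.90 × 4.8166 = 3.0680 mm/d
ETc = Kc × ET₀ = 1.05 × 3.0680 = 3.2214 mm/d
Crop demand D = ETc × 7 d = 3.2214 × 7 = 22.550 mm
D − Pe = 22.550 − 3.3 = 19.250 mm

19.25 mm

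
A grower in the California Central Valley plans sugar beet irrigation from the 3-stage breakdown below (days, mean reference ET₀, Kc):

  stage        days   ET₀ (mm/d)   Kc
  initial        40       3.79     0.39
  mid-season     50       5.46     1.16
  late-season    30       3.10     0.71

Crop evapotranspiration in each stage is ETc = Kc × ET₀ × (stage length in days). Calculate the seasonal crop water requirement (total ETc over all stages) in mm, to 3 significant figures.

442 mm

initial: 0.39 × 3.79 × 40 = 59.12 mm
mid-season: 1.16 × 5.46 × 50 = 316.68 mm
late-season: 0.71 × 3.10 × 30 = 66.03 mm
Seasonal total = 441.83 mm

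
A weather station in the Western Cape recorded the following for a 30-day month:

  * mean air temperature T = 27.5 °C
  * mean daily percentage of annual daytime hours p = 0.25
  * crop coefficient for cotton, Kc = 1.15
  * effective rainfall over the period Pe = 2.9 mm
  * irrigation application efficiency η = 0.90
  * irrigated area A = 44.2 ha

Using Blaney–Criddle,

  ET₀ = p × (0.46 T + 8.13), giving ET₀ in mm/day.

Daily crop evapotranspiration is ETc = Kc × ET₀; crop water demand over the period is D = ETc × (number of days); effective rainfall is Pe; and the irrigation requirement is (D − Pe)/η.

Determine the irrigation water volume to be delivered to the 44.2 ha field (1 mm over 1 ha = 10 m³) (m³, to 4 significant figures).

86600 m³

ET₀ = 0.25 × (0.46 × 27.5 + 8.13) = 0.25 × 20.780 = 5.1950 mm/d
ETc = Kc × ET₀ = 1.15 × 5.1950 = 5.9743 mm/d
Crop demand D = ETc × 30 d = 5.9743 × 30 = 179.229 mm
D − Pe = 179.229 − 2.9 = 176.329 mm
Gross irrigation = 176.329 / 0.90 = 195.921 mm
Volume = 195.921 mm × 44.2 ha × 10 = 86597.1 m³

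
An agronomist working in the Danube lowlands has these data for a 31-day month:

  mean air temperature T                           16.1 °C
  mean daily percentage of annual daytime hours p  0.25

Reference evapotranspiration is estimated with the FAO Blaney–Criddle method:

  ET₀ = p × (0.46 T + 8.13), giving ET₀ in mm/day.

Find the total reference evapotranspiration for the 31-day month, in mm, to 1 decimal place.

120.4 mm

ET₀ = 0.25 × (0.46 × 16.1 + 8.13) = 0.25 × 15.536 = 3.8840 mm/d
Monthly total = 3.8840 × 31 = 120.404 mm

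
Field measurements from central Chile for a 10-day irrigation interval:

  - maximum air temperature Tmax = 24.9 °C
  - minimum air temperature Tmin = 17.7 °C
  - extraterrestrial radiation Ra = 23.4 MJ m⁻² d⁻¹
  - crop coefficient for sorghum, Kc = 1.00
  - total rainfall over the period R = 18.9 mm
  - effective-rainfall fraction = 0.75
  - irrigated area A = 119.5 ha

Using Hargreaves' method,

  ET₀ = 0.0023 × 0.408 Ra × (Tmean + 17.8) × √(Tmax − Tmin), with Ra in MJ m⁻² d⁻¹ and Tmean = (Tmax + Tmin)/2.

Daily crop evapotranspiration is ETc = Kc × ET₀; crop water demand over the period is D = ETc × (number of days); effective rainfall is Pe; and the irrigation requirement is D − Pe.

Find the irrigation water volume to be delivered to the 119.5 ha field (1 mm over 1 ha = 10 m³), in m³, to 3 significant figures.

Tmean = (24.9 + 17.7)/2 = 21.30 °C
0.408 Ra = 0.408 × 23.4 = 9.5472 mm/d equivalent
ET₀ = 0.0023 × 9.5472 × (21.30 + 17.8) × √7.2 = 0.0023 × 9.5472 × 39.10 × 2.6833 = 2.3038 mm/d
ETc = Kc × ET₀ = 1.00 × 2.3038 = 2.3038 mm/d
Crop demand D = ETc × 10 d = 2.3038 × 10 = 23.038 mm
Pe = 0.75 × 18.9 = 14.175 mm
D − Pe = 23.038 − 14.175 = 8.863 mm
Volume = 8.863 mm × 119.5 ha × 10 = 10591.3 m³

10600 m³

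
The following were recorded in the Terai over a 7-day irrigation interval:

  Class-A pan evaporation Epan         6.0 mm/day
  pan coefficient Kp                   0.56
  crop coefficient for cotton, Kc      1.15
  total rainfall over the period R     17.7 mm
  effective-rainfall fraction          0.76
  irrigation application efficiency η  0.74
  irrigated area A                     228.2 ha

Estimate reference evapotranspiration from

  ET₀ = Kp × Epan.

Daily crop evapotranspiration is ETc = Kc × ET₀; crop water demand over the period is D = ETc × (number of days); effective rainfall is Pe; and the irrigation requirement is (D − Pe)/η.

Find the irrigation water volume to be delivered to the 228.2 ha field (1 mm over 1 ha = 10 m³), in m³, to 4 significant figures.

ET₀ = 0.56 × 6.0 = 3.3600 mm/d
ETc = Kc × ET₀ = 1.15 × 3.3600 = 3.8640 mm/d
Crop demand D = ETc × 7 d = 3.8640 × 7 = 27.048 mm
Pe = 0.76 × 17.7 = 13.452 mm
D − Pe = 27.048 − 13.452 = 13.596 mm
Gross irrigation = 13.596 / 0.74 = 18.373 mm
Volume = 18.373 mm × 228.2 ha × 10 = 41927.2 m³

41930 m³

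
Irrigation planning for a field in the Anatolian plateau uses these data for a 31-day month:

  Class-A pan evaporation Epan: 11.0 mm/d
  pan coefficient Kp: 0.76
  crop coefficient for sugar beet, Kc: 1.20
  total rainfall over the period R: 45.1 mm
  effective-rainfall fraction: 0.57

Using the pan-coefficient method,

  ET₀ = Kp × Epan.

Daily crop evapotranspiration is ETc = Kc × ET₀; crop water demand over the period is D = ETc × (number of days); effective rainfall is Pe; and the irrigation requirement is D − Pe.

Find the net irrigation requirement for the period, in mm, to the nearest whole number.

ET₀ = 0.76 × 11.0 = 8.3600 mm/d
ETc = Kc × ET₀ = 1.20 × 8.3600 = 10.0320 mm/d
Crop demand D = ETc × 31 d = 10.0320 × 31 = 310.992 mm
Pe = 0.57 × 45.1 = 25.707 mm
D − Pe = 310.992 − 25.707 = 285.285 mm

285 mm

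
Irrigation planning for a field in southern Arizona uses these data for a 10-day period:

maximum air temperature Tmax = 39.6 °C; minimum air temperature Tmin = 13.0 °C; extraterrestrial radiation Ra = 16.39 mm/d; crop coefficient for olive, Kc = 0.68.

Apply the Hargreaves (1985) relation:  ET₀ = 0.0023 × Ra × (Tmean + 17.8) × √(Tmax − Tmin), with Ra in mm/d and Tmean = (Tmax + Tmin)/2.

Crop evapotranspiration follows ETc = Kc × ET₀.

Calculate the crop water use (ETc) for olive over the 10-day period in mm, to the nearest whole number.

58 mm

Tmean = (39.6 + 13.0)/2 = 26.30 °C
ET₀ = 0.0023 × 16.39 × (26.30 + 17.8) × √26.6 = 0.0023 × 16.39 × 44.10 × 5.1575 = 8.5740 mm/d
ETc = Kc × ET₀ = 0.68 × 8.5740 = 5.8303 mm/d
Over 10 days: 5.8303 × 10 = 58.303 mm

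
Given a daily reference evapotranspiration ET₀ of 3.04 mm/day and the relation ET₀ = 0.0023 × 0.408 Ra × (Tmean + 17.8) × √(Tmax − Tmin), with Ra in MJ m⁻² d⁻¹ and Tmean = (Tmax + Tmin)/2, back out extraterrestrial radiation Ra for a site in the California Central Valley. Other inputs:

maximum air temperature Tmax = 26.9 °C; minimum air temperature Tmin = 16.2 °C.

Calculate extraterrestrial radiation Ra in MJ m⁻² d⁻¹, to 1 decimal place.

Tmean = (26.9+16.2)/2 = 21.55 °C; ΔT = 10.7
Ra = ET₀ / [0.0023 × 0.408 × (Tmean+17.8) × √ΔT]
   = 3.04 / (0.0023 × 0.408 × 39.35 × 3.2711) = 25.168 MJ m⁻² d⁻¹

25.2 MJ m⁻² d⁻¹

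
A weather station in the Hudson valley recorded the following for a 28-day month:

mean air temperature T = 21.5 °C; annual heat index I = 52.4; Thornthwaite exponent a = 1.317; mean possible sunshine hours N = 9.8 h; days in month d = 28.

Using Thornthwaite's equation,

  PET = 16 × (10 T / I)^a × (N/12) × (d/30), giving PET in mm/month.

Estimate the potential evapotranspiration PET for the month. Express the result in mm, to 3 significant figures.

78.3 mm

10T/I = 10 × 21.5 / 52.4 = 4.1031
(10T/I)^a = 4.1031^1.317 = 6.4190
Uncorrected PET = 16 × 6.4190 = 102.704 mm
Correction = (N/12)(d/30) = (9.8/12)(28/30) = 0.7622
PET = 102.704 × 0.7622 = 78.281 mm/month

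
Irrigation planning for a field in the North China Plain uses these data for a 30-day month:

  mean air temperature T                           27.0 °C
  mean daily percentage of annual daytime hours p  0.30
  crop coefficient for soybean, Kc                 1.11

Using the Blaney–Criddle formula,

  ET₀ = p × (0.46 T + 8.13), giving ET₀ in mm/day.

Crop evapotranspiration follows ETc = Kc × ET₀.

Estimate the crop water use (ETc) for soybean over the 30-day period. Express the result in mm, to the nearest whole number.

205 mm

ET₀ = 0.30 × (0.46 × 27.0 + 8.13) = 0.30 × 20.550 = 6.1650 mm/d
ETc = Kc × ET₀ = 1.11 × 6.1650 = 6.8432 mm/d
Over 30 days: 6.8432 × 30 = 205.296 mm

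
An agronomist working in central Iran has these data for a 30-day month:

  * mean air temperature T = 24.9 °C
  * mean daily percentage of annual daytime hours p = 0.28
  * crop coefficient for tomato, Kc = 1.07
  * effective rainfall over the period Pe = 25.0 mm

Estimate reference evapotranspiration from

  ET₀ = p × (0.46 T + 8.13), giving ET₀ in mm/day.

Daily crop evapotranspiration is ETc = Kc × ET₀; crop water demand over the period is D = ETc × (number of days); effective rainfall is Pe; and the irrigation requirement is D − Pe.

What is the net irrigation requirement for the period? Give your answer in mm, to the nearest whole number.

ET₀ = 0.28 × (0.46 × 24.9 + 8.13) = 0.28 × 19.584 = 5.4835 mm/d
ETc = Kc × ET₀ = 1.07 × 5.4835 = 5.8673 mm/d
Crop demand D = ETc × 30 d = 5.8673 × 30 = 176.019 mm
D − Pe = 176.019 − 25.0 = 151.019 mm

151 mm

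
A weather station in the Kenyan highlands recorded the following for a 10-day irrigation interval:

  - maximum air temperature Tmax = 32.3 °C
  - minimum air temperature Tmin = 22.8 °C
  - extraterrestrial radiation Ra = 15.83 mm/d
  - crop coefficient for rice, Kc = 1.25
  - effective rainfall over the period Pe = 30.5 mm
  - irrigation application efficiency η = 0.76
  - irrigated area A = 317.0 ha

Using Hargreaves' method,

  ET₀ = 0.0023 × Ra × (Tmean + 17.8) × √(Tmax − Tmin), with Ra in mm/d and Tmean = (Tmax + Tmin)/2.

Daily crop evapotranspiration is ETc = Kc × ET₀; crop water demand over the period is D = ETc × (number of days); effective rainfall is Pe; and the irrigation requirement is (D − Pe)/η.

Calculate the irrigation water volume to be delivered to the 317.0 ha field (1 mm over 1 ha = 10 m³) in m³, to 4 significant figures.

Tmean = (32.3 + 22.8)/2 = 27.55 °C
ET₀ = 0.0023 × 15.83 × (27.55 + 17.8) × √9.5 = 0.0023 × 15.83 × 45.35 × 3.0822 = 5.0892 mm/d
ETc = Kc × ET₀ = 1.25 × 5.0892 = 6.3615 mm/d
Crop demand D = ETc × 10 d = 6.3615 × 10 = 63.615 mm
D − Pe = 63.615 − 30.5 = 33.115 mm
Gross irrigation = 33.115 / 0.76 = 43.572 mm
Volume = 43.572 mm × 317.0 ha × 10 = 138123.2 m³

138100 m³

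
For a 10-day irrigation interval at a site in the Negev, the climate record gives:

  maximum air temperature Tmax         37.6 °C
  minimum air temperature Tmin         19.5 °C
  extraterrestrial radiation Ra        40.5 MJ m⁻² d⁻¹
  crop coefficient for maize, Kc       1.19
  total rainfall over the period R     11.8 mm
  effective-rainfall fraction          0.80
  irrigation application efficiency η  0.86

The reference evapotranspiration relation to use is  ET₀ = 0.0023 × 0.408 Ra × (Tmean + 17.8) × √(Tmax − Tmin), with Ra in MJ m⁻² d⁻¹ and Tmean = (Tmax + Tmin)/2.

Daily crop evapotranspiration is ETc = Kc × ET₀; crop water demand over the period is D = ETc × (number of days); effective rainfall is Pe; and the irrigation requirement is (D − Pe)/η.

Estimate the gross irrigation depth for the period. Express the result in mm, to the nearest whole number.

Tmean = (37.6 + 19.5)/2 = 28.55 °C
0.408 Ra = 0.408 × 40.5 = 16.5240 mm/d equivalent
ET₀ = 0.0023 × 16.5240 × (28.55 + 17.8) × √18.1 = 0.0023 × 16.5240 × 46.35 × 4.2544 = 7.4943 mm/d
ETc = Kc × ET₀ = 1.19 × 7.4943 = 8.9182 mm/d
Crop demand D = ETc × 10 d = 8.9182 × 10 = 89.182 mm
Pe = 0.80 × 11.8 = 9.440 mm
D − Pe = 89.182 − 9.440 = 79.742 mm
Gross irrigation = 79.742 / 0.86 = 92.723 mm

93 mm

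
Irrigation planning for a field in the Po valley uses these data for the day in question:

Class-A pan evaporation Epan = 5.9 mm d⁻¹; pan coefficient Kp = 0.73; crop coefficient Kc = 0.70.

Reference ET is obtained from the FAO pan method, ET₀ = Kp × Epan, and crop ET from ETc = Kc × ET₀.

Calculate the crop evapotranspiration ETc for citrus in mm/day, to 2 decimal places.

3.01 mm/day

ET₀ = 0.73 × 5.9 = 4.3070 mm/d
ETc = Kc × ET₀ = 0.70 × 4.3070 = 3.0149 mm/d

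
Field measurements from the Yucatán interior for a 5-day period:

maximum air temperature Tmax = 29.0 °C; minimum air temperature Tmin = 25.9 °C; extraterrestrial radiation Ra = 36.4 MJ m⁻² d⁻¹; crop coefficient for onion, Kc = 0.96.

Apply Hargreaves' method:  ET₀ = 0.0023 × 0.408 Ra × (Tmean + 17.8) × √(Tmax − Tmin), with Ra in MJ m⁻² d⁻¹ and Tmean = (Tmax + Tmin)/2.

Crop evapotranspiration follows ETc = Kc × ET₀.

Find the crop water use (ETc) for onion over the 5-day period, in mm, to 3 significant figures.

Tmean = (29.0 + 25.9)/2 = 27.45 °C
0.408 Ra = 0.408 × 36.4 = 14.8512 mm/d equivalent
ET₀ = 0.0023 × 14.8512 × (27.45 + 17.8) × √3.1 = 0.0023 × 14.8512 × 45.25 × 1.7607 = 2.7214 mm/d
ETc = Kc × ET₀ = 0.96 × 2.7214 = 2.6125 mm/d
Over 5 days: 2.6125 × 5 = 13.063 mm

13.1 mm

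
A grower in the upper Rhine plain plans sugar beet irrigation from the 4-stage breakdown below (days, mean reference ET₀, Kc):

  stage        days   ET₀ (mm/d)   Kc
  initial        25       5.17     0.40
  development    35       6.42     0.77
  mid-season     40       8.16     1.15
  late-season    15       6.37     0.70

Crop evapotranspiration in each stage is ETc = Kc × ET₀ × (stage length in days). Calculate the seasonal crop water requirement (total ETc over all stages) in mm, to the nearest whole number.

initial: 0.40 × 5.17 × 25 = 51.70 mm
development: 0.77 × 6.42 × 35 = 173.02 mm
mid-season: 1.15 × 8.16 × 40 = 375.36 mm
late-season: 0.70 × 6.37 × 15 = 66.89 mm
Seasonal total = 666.97 mm

667 mm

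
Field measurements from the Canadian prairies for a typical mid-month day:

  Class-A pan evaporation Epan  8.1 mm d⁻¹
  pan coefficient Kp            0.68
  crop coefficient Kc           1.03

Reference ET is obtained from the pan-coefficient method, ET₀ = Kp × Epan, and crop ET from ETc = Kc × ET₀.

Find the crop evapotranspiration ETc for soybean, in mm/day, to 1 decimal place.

5.7 mm/day

ET₀ = 0.68 × 8.1 = 5.5080 mm/d
ETc = Kc × ET₀ = 1.03 × 5.5080 = 5.6732 mm/d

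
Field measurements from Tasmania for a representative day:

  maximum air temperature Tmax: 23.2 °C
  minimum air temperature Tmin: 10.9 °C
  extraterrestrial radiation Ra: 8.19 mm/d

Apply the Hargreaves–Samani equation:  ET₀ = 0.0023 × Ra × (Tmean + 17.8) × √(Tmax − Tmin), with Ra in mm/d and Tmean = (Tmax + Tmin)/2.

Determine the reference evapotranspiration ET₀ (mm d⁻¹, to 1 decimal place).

2.3 mm d⁻¹

Tmean = (23.2 + 10.9)/2 = 17.05 °C
ET₀ = 0.0023 × 8.19 × (17.05 + 17.8) × √12.3 = 0.0023 × 8.19 × 34.85 × 3.5071 = 2.3023 mm/d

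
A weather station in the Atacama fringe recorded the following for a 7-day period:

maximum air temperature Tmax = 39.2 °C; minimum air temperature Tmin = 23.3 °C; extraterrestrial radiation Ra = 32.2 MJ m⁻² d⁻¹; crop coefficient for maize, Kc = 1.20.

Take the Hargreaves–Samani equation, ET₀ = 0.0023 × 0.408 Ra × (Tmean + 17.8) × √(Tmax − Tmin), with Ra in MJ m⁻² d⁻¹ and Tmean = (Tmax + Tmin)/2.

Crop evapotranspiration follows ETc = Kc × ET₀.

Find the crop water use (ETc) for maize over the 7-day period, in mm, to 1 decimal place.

Tmean = (39.2 + 23.3)/2 = 31.25 °C
0.408 Ra = 0.408 × 32.2 = 13.1376 mm/d equivalent
ET₀ = 0.0023 × 13.1376 × (31.25 + 17.8) × √15.9 = 0.0023 × 13.1376 × 49.05 × 3.9875 = 5.9099 mm/d
ETc = Kc × ET₀ = 1.20 × 5.9099 = 7.0919 mm/d
Over 7 days: 7.0919 × 7 = 49.643 mm

49.6 mm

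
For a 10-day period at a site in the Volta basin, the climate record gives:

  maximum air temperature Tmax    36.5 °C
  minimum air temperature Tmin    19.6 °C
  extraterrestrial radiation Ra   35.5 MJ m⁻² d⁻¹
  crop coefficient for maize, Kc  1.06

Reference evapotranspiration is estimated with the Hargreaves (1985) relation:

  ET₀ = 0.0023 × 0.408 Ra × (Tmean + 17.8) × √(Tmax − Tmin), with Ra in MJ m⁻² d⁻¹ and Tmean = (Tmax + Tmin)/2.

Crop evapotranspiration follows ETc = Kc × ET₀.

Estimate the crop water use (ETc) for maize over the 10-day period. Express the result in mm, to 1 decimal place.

66.6 mm

Tmean = (36.5 + 19.6)/2 = 28.05 °C
0.408 Ra = 0.408 × 35.5 = 14.4840 mm/d equivalent
ET₀ = 0.0023 × 14.4840 × (28.05 + 17.8) × √16.9 = 0.0023 × 14.4840 × 45.85 × 4.1110 = 6.2792 mm/d
ETc = Kc × ET₀ = 1.06 × 6.2792 = 6.6560 mm/d
Over 10 days: 6.6560 × 10 = 66.560 mm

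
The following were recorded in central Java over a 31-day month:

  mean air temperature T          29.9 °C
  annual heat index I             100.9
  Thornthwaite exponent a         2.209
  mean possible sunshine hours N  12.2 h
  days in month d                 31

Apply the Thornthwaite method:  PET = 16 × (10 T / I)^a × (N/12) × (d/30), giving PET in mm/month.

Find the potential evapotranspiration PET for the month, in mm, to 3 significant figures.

10T/I = 10 × 29.9 / 100.9 = 2.9633
(10T/I)^a = 2.9633^2.209 = 11.0193
Uncorrected PET = 16 × 11.0193 = 176.309 mm
Correction = (N/12)(d/30) = (12.2/12)(31/30) = 1.0506
PET = 176.309 × 1.0506 = 185.230 mm/month

185 mm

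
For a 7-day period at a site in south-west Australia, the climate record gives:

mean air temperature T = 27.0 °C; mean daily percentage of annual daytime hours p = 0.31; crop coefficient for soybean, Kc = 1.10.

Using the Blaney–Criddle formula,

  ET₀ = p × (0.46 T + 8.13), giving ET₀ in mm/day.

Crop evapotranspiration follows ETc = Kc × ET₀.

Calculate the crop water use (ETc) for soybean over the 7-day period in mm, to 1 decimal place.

49.1 mm

ET₀ = 0.31 × (0.46 × 27.0 + 8.13) = 0.31 × 20.550 = 6.3705 mm/d
ETc = Kc × ET₀ = 1.10 × 6.3705 = 7.0076 mm/d
Over 7 days: 7.0076 × 7 = 49.053 mm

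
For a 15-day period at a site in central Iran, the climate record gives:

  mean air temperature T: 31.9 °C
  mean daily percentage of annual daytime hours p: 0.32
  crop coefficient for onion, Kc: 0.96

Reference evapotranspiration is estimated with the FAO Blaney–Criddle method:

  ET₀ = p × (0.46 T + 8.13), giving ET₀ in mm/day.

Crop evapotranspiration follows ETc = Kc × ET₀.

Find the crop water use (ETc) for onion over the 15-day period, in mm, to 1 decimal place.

105.1 mm

ET₀ = 0.32 × (0.46 × 31.9 + 8.13) = 0.32 × 22.804 = 7.2973 mm/d
ETc = Kc × ET₀ = 0.96 × 7.2973 = 7.0054 mm/d
Over 15 days: 7.0054 × 15 = 105.081 mm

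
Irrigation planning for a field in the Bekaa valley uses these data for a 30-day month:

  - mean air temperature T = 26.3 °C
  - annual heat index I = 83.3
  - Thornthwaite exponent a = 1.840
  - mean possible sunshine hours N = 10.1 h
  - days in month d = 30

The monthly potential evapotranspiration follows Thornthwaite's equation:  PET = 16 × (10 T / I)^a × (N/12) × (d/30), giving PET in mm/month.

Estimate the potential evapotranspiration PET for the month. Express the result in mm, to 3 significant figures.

10T/I = 10 × 26.3 / 83.3 = 3.1573
(10T/I)^a = 3.1573^1.840 = 8.2936
Uncorrected PET = 16 × 8.2936 = 132.698 mm
Correction = (N/12)(d/30) = (10.1/12)(30/30) = 0.8417
PET = 132.698 × 0.8417 = 111.692 mm/month

112 mm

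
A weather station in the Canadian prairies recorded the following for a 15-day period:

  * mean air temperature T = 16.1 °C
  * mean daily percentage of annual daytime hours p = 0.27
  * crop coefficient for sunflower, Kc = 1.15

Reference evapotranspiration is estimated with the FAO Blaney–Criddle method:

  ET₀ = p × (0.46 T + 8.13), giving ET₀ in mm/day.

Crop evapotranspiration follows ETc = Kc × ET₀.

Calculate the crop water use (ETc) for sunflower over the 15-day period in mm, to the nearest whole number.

72 mm

ET₀ = 0.27 × (0.46 × 16.1 + 8.13) = 0.27 × 15.536 = 4.1947 mm/d
ETc = Kc × ET₀ = 1.15 × 4.1947 = 4.8239 mm/d
Over 15 days: 4.8239 × 15 = 72.359 mm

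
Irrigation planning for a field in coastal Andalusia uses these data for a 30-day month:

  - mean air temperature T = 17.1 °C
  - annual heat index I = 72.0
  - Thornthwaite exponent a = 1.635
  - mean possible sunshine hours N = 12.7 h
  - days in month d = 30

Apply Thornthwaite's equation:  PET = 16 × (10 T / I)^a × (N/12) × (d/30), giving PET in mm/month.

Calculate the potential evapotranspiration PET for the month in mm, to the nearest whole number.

70 mm

10T/I = 10 × 17.1 / 72.0 = 2.3750
(10T/I)^a = 2.3750^1.635 = 4.1135
Uncorrected PET = 16 × 4.1135 = 65.816 mm
Correction = (N/12)(d/30) = (12.7/12)(30/30) = 1.0583
PET = 65.816 × 1.0583 = 69.653 mm/month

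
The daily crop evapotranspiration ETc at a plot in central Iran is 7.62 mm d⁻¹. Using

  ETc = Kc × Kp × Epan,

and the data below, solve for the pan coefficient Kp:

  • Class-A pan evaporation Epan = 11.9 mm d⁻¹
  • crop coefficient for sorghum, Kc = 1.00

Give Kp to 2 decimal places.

ETc = Kc × Kp × Epan  ⇒  Kp = ETc / (Kc × Epan)
Kp = 7.62 / (1.00 × 11.9) = 7.62 / 11.900 = 0.6403

0.64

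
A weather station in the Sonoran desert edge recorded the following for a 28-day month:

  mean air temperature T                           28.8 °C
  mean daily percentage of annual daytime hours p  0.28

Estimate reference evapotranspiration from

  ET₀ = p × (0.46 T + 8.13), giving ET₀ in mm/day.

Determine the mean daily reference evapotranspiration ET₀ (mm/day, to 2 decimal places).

ET₀ = 0.28 × (0.46 × 28.8 + 8.13) = 0.28 × 21.378 = 5.9858 mm/d

5.99 mm/day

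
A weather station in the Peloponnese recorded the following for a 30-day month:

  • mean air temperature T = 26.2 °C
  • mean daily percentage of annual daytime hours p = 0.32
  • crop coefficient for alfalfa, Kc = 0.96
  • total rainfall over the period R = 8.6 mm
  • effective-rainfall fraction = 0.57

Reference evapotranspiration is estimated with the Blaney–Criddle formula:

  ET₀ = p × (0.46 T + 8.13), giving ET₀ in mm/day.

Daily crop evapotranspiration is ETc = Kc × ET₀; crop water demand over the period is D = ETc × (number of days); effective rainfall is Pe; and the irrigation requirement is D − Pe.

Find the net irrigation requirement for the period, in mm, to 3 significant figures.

181 mm

ET₀ = 0.32 × (0.46 × 26.2 + 8.13) = 0.32 × 20.182 = 6.4582 mm/d
ETc = Kc × ET₀ = 0.96 × 6.4582 = 6.1999 mm/d
Crop demand D = ETc × 30 d = 6.1999 × 30 = 185.997 mm
Pe = 0.57 × 8.6 = 4.902 mm
D − Pe = 185.997 − 4.902 = 181.095 mm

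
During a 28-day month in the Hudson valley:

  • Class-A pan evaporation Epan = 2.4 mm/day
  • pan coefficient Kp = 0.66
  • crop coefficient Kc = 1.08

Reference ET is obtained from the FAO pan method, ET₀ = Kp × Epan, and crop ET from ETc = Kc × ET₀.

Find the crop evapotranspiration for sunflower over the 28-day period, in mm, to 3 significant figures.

47.9 mm

ET₀ = 0.66 × 2.4 = 1.5840 mm/d
ETc = Kc × ET₀ = 1.08 × 1.5840 = 1.7107 mm/d
Over 28 days: 1.7107 × 28 = 47.900 mm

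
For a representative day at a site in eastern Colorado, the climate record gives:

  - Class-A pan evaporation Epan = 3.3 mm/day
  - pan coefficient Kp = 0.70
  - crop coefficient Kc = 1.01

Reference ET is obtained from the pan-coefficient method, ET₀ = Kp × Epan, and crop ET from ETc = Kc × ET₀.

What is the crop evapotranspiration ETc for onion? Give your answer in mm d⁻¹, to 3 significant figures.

ET₀ = 0.70 × 3.3 = 2.3100 mm/d
ETc = Kc × ET₀ = 1.01 × 2.3100 = 2.3331 mm/d

2.33 mm d⁻¹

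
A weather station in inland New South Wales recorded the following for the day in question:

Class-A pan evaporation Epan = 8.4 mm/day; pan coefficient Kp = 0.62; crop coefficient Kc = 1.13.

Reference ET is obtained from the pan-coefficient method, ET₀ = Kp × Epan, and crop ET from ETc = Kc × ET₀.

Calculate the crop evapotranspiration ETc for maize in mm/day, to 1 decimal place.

5.9 mm/day

ET₀ = 0.62 × 8.4 = 5.2080 mm/d
ETc = Kc × ET₀ = 1.13 × 5.2080 = 5.8850 mm/d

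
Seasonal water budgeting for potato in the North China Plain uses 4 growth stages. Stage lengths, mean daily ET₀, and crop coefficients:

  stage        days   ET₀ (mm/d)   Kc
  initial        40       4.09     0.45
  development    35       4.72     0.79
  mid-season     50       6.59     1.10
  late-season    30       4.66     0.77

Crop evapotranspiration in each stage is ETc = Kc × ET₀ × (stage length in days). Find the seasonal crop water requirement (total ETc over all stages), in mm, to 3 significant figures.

initial: 0.45 × 4.09 × 40 = 73.62 mm
development: 0.79 × 4.72 × 35 = 130.51 mm
mid-season: 1.10 × 6.59 × 50 = 362.45 mm
late-season: 0.77 × 4.66 × 30 = 107.65 mm
Seasonal total = 674.23 mm

674 mm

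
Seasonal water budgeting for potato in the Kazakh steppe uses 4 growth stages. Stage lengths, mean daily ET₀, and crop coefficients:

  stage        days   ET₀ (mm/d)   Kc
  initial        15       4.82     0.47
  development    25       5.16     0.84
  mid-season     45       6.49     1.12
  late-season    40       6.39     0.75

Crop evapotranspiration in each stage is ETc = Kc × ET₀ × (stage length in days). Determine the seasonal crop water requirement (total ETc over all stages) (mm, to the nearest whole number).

661 mm

initial: 0.47 × 4.82 × 15 = 33.98 mm
development: 0.84 × 5.16 × 25 = 108.36 mm
mid-season: 1.12 × 6.49 × 45 = 327.10 mm
late-season: 0.75 × 6.39 × 40 = 191.70 mm
Seasonal total = 661.14 mm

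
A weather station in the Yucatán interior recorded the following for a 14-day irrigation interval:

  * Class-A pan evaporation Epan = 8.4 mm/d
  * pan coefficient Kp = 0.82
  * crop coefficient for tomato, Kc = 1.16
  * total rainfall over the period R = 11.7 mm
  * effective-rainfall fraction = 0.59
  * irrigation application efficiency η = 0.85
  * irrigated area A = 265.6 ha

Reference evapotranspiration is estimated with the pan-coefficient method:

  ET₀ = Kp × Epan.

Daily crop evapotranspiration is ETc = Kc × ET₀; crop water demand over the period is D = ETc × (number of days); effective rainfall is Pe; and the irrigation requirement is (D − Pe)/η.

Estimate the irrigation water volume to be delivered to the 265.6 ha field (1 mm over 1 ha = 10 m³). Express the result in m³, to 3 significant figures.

ET₀ = 0.82 × 8.4 = 6.8880 mm/d
ETc = Kc × ET₀ = 1.16 × 6.8880 = 7.9901 mm/d
Crop demand D = ETc × 14 d = 7.9901 × 14 = 111.861 mm
Pe = 0.59 × 11.7 = 6.903 mm
D − Pe = 111.861 − 6.903 = 104.958 mm
Gross irrigation = 104.958 / 0.85 = 123.480 mm
Volume = 123.480 mm × 265.6 ha × 10 = 327962.9 m³

328000 m³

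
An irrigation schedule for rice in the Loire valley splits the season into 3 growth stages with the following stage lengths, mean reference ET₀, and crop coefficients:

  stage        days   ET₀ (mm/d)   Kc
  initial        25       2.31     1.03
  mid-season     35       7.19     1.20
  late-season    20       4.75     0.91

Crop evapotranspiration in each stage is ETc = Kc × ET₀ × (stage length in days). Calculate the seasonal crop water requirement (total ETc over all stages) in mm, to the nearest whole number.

initial: 1.03 × 2.31 × 25 = 59.48 mm
mid-season: 1.20 × 7.19 × 35 = 301.98 mm
late-season: 0.91 × 4.75 × 20 = 86.45 mm
Seasonal total = 447.91 mm

448 mm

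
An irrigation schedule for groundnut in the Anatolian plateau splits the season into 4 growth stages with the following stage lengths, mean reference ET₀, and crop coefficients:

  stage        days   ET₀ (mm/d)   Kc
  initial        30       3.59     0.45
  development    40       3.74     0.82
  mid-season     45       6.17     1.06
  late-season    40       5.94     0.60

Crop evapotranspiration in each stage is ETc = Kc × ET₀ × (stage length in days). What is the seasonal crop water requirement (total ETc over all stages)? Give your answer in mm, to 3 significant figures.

initial: 0.45 × 3.59 × 30 = 48.47 mm
development: 0.82 × 3.74 × 40 = 122.67 mm
mid-season: 1.06 × 6.17 × 45 = 294.31 mm
late-season: 0.60 × 5.94 × 40 = 142.56 mm
Seasonal total = 608.01 mm

608 mm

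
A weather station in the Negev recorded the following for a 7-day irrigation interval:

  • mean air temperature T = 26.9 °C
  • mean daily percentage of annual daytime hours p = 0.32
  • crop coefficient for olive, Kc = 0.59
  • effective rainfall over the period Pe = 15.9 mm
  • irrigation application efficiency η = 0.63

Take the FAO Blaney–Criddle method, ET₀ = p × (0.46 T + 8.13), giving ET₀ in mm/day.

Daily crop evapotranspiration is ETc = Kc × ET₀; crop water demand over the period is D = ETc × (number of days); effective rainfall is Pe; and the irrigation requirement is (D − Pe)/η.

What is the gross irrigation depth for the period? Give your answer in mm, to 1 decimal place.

ET₀ = 0.32 × (0.46 × 26.9 + 8.13) = 0.32 × 20.504 = 6.5613 mm/d
ETc = Kc × ET₀ = 0.59 × 6.5613 = 3.8712 mm/d
Crop demand D = ETc × 7 d = 3.8712 × 7 = 27.098 mm
D − Pe = 27.098 − 15.9 = 11.198 mm
Gross irrigation = 11.198 / 0.63 = 17.775 mm

17.8 mm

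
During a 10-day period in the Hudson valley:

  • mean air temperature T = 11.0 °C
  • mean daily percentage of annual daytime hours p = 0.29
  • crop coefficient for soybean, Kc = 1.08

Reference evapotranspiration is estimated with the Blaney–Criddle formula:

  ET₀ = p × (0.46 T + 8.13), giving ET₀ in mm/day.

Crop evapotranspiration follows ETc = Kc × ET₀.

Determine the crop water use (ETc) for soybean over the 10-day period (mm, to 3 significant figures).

41.3 mm

ET₀ = 0.29 × (0.46 × 11.0 + 8.13) = 0.29 × 13.190 = 3.8251 mm/d
ETc = Kc × ET₀ = 1.08 × 3.8251 = 4.1311 mm/d
Over 10 days: 4.1311 × 10 = 41.311 mm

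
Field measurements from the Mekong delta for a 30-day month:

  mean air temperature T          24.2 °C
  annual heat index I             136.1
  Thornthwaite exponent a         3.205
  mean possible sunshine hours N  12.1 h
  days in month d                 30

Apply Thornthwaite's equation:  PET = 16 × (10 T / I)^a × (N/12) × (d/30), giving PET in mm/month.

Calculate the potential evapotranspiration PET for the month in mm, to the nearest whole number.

10T/I = 10 × 24.2 / 136.1 = 1.7781
(10T/I)^a = 1.7781^3.205 = 6.3257
Uncorrected PET = 16 × 6.3257 = 101.211 mm
Correction = (N/12)(d/30) = (12.1/12)(30/30) = 1.0083
PET = 101.211 × 1.0083 = 102.051 mm/month

102 mm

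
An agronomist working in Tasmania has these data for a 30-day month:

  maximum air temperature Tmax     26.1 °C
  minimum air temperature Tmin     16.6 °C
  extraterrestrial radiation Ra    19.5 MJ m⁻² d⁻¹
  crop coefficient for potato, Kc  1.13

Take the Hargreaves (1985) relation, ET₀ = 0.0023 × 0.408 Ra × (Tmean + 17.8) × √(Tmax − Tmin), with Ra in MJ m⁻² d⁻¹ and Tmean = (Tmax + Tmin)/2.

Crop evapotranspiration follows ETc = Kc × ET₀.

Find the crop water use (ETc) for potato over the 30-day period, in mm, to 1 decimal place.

74.9 mm

Tmean = (26.1 + 16.6)/2 = 21.35 °C
0.408 Ra = 0.408 × 19.5 = 7.9560 mm/d equivalent
ET₀ = 0.0023 × 7.9560 × (21.35 + 17.8) × √9.5 = 0.0023 × 7.9560 × 39.15 × 3.0822 = 2.2081 mm/d
ETc = Kc × ET₀ = 1.13 × 2.2081 = 2.4952 mm/d
Over 30 days: 2.4952 × 30 = 74.856 mm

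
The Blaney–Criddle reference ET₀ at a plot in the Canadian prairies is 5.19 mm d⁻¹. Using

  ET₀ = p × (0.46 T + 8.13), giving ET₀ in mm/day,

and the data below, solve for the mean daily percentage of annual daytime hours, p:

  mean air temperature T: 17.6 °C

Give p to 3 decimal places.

p = ET₀ / (0.46 T + 8.13) = 5.19 / (0.46 × 17.6 + 8.13) = 5.19 / 16.226 = 0.3199

0.320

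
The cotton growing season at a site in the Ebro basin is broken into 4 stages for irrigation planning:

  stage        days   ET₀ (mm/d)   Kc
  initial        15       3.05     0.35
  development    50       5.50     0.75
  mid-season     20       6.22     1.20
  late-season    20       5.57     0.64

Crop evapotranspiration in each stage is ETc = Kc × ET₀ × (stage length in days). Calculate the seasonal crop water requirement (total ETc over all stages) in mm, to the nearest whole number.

initial: 0.35 × 3.05 × 15 = 16.01 mm
development: 0.75 × 5.50 × 50 = 206.25 mm
mid-season: 1.20 × 6.22 × 20 = 149.28 mm
late-season: 0.64 × 5.57 × 20 = 71.30 mm
Seasonal total = 442.84 mm

443 mm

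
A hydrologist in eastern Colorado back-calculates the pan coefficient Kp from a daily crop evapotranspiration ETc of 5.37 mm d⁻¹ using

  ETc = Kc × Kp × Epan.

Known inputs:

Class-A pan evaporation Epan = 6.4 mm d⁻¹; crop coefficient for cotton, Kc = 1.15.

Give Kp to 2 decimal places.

ETc = Kc × Kp × Epan  ⇒  Kp = ETc / (Kc × Epan)
Kp = 5.37 / (1.15 × 6.4) = 5.37 / 7.360 = 0.7296

0.73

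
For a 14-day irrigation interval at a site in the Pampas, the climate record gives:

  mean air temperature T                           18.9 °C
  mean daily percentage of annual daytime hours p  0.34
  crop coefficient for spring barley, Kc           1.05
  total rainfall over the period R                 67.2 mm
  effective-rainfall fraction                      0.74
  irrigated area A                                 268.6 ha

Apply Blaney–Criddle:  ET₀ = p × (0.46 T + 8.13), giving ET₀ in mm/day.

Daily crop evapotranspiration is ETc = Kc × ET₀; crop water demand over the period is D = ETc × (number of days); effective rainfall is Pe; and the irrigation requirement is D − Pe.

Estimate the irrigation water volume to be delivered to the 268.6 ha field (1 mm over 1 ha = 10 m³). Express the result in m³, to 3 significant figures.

92300 m³

ET₀ = 0.34 × (0.46 × 18.9 + 8.13) = 0.34 × 16.824 = 5.7202 mm/d
ETc = Kc × ET₀ = 1.05 × 5.7202 = 6.0062 mm/d
Crop demand D = ETc × 14 d = 6.0062 × 14 = 84.087 mm
Pe = 0.74 × 67.2 = 49.728 mm
D − Pe = 84.087 − 49.728 = 34.359 mm
Volume = 34.359 mm × 268.6 ha × 10 = 92288.3 m³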